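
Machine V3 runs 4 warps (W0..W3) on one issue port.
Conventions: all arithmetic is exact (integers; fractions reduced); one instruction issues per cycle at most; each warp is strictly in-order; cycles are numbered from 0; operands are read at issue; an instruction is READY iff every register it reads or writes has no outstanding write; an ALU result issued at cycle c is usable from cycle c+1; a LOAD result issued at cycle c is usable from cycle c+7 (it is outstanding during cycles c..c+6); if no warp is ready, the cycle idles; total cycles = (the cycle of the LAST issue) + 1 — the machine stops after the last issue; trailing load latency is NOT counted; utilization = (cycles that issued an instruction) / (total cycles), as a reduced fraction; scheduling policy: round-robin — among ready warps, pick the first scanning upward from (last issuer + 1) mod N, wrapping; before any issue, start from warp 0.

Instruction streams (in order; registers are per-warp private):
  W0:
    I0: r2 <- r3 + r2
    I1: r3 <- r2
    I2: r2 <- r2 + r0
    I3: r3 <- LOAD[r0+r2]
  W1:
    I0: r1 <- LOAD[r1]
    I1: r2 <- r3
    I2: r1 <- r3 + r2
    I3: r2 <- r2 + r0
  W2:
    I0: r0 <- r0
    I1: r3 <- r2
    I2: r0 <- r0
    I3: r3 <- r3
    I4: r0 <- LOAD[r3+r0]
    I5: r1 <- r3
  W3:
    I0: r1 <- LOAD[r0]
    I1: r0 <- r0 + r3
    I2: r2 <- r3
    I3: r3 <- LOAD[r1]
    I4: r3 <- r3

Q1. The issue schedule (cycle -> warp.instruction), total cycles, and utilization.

cycle 0: W0.I0
cycle 1: W1.I0
cycle 2: W2.I0
cycle 3: W3.I0
cycle 4: W0.I1
cycle 5: W1.I1
cycle 6: W2.I1
cycle 7: W3.I1
cycle 8: W0.I2
cycle 9: W1.I2
cycle 10: W2.I2
cycle 11: W3.I2
cycle 12: W0.I3
cycle 13: W1.I3
cycle 14: W2.I3
cycle 15: W3.I3
cycle 16: W2.I4
cycle 17: W2.I5
cycle 18: idle
cycle 19: idle
cycle 20: idle
cycle 21: idle
cycle 22: W3.I4

Answer: 23 cycles, utilization 19/23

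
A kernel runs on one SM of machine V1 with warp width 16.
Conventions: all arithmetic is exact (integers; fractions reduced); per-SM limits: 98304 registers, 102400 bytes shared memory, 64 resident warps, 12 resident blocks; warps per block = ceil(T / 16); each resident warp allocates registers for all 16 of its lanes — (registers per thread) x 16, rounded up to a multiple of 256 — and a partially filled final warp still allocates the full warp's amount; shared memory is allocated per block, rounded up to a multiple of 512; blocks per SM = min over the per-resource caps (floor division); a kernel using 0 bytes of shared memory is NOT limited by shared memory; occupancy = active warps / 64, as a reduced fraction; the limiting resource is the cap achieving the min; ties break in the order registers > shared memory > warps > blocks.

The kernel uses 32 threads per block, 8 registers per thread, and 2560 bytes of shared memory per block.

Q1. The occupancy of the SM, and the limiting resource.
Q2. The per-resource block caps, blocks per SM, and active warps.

Answer: occupancy 3/8, limited by blocks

registers: 192 blocks
shared memory: 40 blocks
warps: 32 blocks
blocks: 12 blocks

Answer: 12 blocks, 24 active warps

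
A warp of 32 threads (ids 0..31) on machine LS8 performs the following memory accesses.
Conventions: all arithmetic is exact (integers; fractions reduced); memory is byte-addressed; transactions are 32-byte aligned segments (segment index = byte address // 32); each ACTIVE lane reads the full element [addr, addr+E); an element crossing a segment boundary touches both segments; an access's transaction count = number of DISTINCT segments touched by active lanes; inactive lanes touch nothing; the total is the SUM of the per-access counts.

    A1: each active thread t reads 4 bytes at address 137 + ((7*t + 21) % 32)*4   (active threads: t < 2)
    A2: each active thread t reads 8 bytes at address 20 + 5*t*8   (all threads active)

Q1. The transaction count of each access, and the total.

A1: 2 transactions
A2: 40 transactions

Answer: 2,40; total 42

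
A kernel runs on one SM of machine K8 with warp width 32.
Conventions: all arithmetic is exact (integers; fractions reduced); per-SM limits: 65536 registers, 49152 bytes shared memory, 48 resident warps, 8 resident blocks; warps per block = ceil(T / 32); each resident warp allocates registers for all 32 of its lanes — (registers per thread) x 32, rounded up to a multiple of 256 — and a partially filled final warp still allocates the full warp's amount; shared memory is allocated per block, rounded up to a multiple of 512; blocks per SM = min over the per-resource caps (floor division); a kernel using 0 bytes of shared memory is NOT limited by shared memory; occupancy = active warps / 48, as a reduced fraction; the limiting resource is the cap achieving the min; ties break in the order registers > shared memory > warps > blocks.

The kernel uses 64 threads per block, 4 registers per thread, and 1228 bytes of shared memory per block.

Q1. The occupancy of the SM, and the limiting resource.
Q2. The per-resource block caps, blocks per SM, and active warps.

Answer: occupancy 1/3, limited by blocks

registers: 128 blocks
shared memory: 32 blocks
warps: 24 blocks
blocks: 8 blocks

Answer: 8 blocks, 16 active warps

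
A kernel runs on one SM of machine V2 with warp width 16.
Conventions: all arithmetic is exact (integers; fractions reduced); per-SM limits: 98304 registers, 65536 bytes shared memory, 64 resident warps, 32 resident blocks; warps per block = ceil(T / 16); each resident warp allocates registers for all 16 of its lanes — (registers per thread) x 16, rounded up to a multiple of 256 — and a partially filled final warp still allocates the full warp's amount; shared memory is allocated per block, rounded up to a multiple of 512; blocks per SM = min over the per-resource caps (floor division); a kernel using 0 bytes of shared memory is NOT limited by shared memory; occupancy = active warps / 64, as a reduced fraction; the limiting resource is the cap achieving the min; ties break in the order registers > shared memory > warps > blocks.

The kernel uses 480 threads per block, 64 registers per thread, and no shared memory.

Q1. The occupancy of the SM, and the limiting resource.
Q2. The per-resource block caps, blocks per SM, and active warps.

Answer: occupancy 15/16, limited by warps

registers: 3 blocks
shared memory: no limit (kernel uses none)
warps: 2 blocks
blocks: 32 blocks

Answer: 2 blocks, 60 active warps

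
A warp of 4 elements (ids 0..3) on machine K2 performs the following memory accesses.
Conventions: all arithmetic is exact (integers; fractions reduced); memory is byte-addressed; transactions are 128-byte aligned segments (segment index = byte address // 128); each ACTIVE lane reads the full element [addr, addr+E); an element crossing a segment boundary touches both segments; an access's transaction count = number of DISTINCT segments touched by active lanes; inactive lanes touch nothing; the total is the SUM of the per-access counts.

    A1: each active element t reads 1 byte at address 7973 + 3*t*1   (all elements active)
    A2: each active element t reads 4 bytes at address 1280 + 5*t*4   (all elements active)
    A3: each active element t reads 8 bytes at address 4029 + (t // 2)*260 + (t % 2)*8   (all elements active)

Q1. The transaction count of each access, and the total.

A1: 1 transaction
A2: 1 transaction
A3: 2 transactions

Answer: 1,1,2; total 4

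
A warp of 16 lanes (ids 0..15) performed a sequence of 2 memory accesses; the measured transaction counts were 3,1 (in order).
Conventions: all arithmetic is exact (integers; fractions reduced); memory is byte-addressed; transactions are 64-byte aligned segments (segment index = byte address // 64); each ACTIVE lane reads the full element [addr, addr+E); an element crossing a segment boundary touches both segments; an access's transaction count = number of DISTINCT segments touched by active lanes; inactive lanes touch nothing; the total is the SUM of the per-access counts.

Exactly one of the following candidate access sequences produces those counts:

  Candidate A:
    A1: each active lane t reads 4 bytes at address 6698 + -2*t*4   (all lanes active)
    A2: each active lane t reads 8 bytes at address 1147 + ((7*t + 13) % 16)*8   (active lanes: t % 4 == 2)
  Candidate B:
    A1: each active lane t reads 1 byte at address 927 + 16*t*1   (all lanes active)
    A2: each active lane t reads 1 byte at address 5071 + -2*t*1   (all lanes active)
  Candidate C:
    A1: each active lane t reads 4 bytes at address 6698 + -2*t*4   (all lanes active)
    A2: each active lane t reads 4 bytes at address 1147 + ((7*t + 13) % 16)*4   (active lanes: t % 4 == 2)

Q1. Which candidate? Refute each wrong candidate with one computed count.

A: A2 gives 2 transactions, not 1
B: A1 gives 5 transactions, not 3
C: all counts match (3,1)

Answer: C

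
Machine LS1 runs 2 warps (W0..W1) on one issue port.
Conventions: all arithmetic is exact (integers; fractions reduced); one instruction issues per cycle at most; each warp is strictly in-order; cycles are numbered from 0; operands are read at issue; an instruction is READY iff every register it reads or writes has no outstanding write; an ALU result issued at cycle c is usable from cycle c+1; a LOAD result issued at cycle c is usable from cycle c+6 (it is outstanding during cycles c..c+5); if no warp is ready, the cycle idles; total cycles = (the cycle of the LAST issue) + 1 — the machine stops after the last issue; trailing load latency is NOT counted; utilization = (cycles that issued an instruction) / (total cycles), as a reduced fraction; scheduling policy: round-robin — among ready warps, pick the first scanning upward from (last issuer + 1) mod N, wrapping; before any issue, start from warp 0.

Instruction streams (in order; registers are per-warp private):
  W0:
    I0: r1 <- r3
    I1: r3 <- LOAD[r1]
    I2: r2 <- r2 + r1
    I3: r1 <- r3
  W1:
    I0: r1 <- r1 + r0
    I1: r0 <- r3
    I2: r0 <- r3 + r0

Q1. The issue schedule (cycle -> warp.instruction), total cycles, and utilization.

cycle 0: W0.I0
cycle 1: W1.I0
cycle 2: W0.I1
cycle 3: W1.I1
cycle 4: W0.I2
cycle 5: W1.I2
cycle 6: idle
cycle 7: idle
cycle 8: W0.I3

Answer: 9 cycles, utilization 7/9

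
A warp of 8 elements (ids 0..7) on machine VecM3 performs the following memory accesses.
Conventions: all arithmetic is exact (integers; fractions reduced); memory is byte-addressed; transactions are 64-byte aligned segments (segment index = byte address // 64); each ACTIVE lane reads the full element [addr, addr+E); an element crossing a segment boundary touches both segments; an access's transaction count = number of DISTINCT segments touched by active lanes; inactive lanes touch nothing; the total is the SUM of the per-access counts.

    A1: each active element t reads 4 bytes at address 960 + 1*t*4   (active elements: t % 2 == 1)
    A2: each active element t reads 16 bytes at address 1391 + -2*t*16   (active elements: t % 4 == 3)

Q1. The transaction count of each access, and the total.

A1: 1 transaction
A2: 2 transactions

Answer: 1,2; total 3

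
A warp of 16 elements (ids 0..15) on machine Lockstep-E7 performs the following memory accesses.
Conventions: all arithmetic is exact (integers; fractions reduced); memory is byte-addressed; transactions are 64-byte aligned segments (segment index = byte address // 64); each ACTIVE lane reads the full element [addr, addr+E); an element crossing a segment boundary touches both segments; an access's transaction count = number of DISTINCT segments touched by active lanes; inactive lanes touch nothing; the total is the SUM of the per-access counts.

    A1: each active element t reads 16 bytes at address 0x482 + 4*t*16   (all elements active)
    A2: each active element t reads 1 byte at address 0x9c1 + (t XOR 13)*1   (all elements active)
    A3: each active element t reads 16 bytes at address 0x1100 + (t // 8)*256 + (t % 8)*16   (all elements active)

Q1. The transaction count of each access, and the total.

A1: 16 transactions
A2: 1 transaction
A3: 4 transactions

Answer: 16,1,4; total 21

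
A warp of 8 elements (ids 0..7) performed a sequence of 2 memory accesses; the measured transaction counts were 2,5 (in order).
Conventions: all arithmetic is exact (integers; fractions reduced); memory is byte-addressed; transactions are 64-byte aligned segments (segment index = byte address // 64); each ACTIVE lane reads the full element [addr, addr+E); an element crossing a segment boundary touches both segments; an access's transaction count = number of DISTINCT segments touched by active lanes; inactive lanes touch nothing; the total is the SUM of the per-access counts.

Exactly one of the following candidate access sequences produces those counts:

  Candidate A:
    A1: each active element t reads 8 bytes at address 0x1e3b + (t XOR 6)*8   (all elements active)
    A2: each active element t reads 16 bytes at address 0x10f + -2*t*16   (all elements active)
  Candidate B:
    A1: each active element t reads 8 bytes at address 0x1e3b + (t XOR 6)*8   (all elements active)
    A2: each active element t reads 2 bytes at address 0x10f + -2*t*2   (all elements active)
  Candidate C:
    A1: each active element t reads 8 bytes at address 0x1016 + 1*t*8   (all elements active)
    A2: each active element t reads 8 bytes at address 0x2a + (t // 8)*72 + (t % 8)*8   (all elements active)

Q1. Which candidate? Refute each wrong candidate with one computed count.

B: A2 gives 2 transactions, not 5
C: A2 gives 2 transactions, not 5
A: all counts match (2,5)

Answer: A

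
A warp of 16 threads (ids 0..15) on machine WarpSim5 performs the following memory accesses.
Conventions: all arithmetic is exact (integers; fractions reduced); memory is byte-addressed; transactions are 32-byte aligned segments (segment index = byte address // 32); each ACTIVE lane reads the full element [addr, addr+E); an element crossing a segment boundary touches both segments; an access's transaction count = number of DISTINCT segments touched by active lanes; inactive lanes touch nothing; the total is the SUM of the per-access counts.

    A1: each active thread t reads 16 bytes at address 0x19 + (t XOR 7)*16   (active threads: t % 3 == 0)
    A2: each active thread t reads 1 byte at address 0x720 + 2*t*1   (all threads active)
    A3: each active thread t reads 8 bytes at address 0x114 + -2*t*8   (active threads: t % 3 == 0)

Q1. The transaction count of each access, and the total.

A1: 8 transactions
A2: 1 transaction
A3: 6 transactions

Answer: 8,1,6; total 15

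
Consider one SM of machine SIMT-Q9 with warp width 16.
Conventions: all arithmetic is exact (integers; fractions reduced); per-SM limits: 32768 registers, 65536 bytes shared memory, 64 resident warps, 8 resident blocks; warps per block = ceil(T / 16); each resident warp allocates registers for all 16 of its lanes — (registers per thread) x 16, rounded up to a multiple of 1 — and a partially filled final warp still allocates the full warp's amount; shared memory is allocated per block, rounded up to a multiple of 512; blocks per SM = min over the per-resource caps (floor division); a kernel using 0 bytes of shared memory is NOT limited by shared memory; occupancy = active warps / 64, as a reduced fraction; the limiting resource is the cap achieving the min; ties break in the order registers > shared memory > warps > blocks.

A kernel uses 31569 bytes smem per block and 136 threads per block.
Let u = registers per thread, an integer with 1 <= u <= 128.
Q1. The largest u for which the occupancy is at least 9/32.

Answer: u = 113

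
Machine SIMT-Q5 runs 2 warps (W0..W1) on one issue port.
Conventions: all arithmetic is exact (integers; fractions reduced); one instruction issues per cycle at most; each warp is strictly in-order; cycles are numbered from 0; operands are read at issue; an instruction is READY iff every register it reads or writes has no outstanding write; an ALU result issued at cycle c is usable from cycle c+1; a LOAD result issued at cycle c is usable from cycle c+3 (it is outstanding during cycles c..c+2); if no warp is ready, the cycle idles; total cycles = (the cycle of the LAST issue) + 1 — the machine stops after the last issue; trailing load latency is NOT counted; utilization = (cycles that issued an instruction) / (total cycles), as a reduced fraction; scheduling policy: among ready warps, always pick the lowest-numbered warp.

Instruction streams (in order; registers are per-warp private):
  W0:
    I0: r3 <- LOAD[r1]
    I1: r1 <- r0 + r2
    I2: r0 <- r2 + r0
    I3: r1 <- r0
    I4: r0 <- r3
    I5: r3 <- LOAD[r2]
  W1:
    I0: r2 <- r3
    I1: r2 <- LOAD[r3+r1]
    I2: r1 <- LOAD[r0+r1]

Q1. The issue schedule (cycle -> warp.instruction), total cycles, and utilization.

cycle 0: W0.I0
cycle 1: W0.I1
cycle 2: W0.I2
cycle 3: W0.I3
cycle 4: W0.I4
cycle 5: W0.I5
cycle 6: W1.I0
cycle 7: W1.I1
cycle 8: W1.I2

Answer: 9 cycles, utilization 1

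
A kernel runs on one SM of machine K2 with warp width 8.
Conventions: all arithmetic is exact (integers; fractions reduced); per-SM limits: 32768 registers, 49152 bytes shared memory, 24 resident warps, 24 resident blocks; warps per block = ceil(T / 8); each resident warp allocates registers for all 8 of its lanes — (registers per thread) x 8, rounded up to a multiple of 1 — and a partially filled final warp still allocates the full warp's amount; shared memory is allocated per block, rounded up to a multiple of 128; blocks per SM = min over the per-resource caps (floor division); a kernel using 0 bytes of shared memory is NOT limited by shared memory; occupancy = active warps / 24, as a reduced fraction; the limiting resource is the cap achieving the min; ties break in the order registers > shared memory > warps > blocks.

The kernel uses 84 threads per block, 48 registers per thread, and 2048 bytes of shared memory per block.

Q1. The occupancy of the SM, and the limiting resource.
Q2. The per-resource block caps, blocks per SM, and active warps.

Answer: occupancy 11/12, limited by warps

registers: 7 blocks
shared memory: 24 blocks
warps: 2 blocks
blocks: 24 blocks

Answer: 2 blocks, 22 active warps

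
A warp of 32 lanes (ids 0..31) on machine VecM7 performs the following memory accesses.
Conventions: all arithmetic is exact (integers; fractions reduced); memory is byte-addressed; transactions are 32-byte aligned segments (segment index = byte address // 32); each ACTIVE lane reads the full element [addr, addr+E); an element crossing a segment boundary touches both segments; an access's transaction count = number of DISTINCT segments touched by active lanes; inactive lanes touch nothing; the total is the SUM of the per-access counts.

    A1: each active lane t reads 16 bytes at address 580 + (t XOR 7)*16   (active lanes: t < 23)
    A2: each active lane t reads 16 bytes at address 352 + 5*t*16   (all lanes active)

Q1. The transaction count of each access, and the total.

A1: 13 transactions
A2: 32 transactions

Answer: 13,32; total 45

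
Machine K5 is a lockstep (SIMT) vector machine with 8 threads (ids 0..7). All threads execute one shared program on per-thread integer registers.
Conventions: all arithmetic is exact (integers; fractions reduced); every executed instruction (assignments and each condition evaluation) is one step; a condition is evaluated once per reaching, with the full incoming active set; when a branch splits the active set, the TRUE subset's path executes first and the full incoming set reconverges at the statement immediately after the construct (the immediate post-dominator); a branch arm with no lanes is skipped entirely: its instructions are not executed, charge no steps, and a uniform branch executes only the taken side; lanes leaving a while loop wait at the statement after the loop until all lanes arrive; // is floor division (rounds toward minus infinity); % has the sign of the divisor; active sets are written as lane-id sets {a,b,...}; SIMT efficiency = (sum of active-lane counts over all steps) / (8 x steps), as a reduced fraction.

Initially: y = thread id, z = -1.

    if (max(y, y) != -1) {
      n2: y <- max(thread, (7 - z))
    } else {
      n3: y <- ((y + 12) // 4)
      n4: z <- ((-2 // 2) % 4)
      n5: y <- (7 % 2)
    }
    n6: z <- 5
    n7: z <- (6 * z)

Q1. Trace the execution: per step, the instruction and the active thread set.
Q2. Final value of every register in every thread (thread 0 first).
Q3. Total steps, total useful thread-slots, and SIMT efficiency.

step 0: eval (max(y, y) != -1)       {0,1,2,3,4,5,6,7}
step 1: y <- max(thread, (7 - z))    {0,1,2,3,4,5,6,7}
step 2: z <- 5                       {0,1,2,3,4,5,6,7}
step 3: z <- (6 * z)                 {0,1,2,3,4,5,6,7}

Answer: 4 steps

y: 8,8,8,8,8,8,8,8
z: 30,30,30,30,30,30,30,30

steps = 4; useful = 32; efficiency = 32/32 = 1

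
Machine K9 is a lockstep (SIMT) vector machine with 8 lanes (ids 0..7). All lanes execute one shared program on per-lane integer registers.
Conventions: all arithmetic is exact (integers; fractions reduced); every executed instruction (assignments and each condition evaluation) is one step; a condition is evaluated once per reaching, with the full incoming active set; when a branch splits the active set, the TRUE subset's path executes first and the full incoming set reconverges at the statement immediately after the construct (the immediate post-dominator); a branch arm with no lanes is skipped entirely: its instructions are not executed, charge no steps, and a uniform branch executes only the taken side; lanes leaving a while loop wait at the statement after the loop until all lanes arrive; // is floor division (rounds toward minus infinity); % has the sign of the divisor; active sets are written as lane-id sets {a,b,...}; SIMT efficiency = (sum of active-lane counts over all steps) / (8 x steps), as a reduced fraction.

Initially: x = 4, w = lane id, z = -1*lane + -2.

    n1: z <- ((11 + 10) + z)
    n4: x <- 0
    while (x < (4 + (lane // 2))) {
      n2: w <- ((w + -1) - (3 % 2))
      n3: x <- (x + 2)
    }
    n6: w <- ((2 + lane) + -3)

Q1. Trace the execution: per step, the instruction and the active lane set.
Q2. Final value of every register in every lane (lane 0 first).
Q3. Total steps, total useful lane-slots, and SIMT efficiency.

step 0: z <- ((11 + 10) + z)         {0,1,2,3,4,5,6,7}
step 1: x <- 0                       {0,1,2,3,4,5,6,7}
step 2: eval (x < (4 + (lane // 2))) {0,1,2,3,4,5,6,7}
step 3: w <- ((w + -1) - (3 % 2))    {0,1,2,3,4,5,6,7}
step 4: x <- (x + 2)                 {0,1,2,3,4,5,6,7}
step 5: eval (x < (4 + (lane // 2))) {0,1,2,3,4,5,6,7}
step 6: w <- ((w + -1) - (3 % 2))    {0,1,2,3,4,5,6,7}
step 7: x <- (x + 2)                 {0,1,2,3,4,5,6,7}
step 8: eval (x < (4 + (lane // 2))) {0,1,2,3,4,5,6,7}
step 9: w <- ((w + -1) - (3 % 2))    {2,3,4,5,6,7}
step 10: x <- (x + 2)                 {2,3,4,5,6,7}
step 11: eval (x < (4 + (lane // 2))) {2,3,4,5,6,7}
step 12: w <- ((w + -1) - (3 % 2))    {6,7}
step 13: x <- (x + 2)                 {6,7}
step 14: eval (x < (4 + (lane // 2))) {6,7}
step 15: w <- ((2 + lane) + -3)       {0,1,2,3,4,5,6,7}

Answer: 16 steps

x: 4,4,6,6,6,6,8,8
w: -1,0,1,2,3,4,5,6
z: 19,18,17,16,15,14,13,12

steps = 16; useful = 104; efficiency = 104/128 = 13/16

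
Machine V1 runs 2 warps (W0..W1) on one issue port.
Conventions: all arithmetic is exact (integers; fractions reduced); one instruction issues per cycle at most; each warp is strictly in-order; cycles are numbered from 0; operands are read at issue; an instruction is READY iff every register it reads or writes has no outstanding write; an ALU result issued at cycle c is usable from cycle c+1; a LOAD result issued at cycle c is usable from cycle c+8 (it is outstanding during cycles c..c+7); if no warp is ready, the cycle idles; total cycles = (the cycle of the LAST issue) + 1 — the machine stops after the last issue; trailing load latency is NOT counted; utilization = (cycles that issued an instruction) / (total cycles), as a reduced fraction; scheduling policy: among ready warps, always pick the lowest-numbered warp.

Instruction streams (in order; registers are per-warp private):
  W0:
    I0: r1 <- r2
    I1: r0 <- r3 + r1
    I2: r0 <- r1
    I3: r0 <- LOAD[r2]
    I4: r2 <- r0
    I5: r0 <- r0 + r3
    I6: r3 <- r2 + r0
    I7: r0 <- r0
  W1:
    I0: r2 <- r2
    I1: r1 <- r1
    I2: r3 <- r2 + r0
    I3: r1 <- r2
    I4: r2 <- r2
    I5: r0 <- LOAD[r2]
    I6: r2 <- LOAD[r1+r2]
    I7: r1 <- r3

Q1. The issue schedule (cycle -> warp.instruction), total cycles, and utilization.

cycle 0: W0.I0
cycle 1: W0.I1
cycle 2: W0.I2
cycle 3: W0.I3
cycle 4: W1.I0
cycle 5: W1.I1
cycle 6: W1.I2
cycle 7: W1.I3
cycle 8: W1.I4
cycle 9: W1.I5
cycle 10: W1.I6
cycle 11: W0.I4
cycle 12: W0.I5
cycle 13: W0.I6
cycle 14: W0.I7
cycle 15: W1.I7

Answer: 16 cycles, utilization 1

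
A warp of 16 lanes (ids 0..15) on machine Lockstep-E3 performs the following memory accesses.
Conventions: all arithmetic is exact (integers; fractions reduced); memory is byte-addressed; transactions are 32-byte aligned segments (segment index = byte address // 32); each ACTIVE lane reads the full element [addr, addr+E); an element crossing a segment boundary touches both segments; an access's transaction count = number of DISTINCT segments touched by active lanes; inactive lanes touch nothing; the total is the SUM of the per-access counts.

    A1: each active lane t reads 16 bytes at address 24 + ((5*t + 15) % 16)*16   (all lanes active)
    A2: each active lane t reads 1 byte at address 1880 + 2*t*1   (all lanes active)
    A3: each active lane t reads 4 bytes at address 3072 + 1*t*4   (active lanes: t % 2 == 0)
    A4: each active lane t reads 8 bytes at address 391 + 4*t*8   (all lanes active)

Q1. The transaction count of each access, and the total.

A1: 9 transactions
A2: 2 transactions
A3: 2 transactions
A4: 16 transactions

Answer: 9,2,2,16; total 29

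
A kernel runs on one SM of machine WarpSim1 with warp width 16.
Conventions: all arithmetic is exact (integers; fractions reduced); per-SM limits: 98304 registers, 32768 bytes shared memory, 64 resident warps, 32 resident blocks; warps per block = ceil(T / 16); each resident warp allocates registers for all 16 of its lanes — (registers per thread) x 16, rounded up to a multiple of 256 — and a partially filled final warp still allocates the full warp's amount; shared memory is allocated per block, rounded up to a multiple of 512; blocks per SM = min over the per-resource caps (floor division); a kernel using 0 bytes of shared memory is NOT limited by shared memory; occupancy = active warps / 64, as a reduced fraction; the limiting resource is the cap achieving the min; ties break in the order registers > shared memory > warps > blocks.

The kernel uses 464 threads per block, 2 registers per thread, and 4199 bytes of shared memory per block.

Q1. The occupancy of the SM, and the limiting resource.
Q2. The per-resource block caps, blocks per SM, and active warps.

Answer: occupancy 29/32, limited by warps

registers: 13 blocks
shared memory: 7 blocks
warps: 2 blocks
blocks: 32 blocks

Answer: 2 blocks, 58 active warps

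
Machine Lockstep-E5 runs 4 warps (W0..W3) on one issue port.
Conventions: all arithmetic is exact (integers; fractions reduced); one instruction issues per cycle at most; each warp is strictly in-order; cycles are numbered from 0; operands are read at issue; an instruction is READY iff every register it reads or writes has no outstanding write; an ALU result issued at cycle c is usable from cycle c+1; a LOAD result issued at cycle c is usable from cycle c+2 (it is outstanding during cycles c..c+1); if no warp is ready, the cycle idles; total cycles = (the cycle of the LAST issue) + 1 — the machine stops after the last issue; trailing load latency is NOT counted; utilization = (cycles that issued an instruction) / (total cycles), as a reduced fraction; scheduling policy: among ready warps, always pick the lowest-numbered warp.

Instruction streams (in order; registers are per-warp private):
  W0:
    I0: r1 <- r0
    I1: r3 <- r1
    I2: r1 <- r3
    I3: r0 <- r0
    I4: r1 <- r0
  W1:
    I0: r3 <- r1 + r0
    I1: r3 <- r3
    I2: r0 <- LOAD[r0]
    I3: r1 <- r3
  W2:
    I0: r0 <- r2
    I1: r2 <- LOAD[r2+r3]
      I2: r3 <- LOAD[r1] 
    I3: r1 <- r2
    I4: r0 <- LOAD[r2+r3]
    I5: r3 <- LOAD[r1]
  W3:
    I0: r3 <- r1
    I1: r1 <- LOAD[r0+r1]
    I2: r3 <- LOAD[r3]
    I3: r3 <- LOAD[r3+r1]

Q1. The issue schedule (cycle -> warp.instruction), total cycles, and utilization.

cycle 0: W0.I0
cycle 1: W0.I1
cycle 2: W0.I2
cycle 3: W0.I3
cycle 4: W0.I4
cycle 5: W1.I0
cycle 6: W1.I1
cycle 7: W1.I2
cycle 8: W1.I3
cycle 9: W2.I0
cycle 10: W2.I1
cycle 11: W2.I2
cycle 12: W2.I3
cycle 13: W2.I4
cycle 14: W2.I5
cycle 15: W3.I0
cycle 16: W3.I1
cycle 17: W3.I2
cycle 18: idle
cycle 19: W3.I3

Answer: 20 cycles, utilization 19/20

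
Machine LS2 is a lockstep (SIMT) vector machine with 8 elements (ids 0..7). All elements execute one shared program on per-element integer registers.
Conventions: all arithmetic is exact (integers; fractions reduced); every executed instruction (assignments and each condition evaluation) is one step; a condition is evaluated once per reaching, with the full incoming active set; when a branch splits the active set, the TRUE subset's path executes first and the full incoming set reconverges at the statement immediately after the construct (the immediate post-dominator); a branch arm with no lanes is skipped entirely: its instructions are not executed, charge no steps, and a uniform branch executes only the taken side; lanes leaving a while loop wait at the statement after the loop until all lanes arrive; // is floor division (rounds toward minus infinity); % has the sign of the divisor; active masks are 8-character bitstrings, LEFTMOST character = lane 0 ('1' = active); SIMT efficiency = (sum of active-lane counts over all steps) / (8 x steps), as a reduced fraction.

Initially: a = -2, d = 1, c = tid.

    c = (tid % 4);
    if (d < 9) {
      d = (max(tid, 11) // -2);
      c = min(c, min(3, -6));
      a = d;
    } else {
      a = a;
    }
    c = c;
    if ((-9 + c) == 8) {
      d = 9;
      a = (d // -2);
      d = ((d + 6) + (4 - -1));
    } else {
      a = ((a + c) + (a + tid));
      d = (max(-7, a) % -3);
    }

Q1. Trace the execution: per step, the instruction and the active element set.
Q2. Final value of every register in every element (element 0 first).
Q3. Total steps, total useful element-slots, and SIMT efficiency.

step 0: c <- (tid % 4)               11111111
step 1: eval (d < 9)                 11111111
step 2: d <- (max(tid, 11) // -2)    11111111
step 3: c <- min(c, min(3, -6))      11111111
step 4: a <- d                       11111111
step 5: c <- c                       11111111
step 6: eval ((-9 + c) == 8)         11111111
step 7: a <- ((a + c) + (a + tid))   11111111
step 8: d <- (max(-7, a) % -3)       11111111

Answer: 9 steps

a: -18,-17,-16,-15,-14,-13,-12,-11
d: -1,-1,-1,-1,-1,-1,-1,-1
c: -6,-6,-6,-6,-6,-6,-6,-6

steps = 9; useful = 72; efficiency = 72/72 = 1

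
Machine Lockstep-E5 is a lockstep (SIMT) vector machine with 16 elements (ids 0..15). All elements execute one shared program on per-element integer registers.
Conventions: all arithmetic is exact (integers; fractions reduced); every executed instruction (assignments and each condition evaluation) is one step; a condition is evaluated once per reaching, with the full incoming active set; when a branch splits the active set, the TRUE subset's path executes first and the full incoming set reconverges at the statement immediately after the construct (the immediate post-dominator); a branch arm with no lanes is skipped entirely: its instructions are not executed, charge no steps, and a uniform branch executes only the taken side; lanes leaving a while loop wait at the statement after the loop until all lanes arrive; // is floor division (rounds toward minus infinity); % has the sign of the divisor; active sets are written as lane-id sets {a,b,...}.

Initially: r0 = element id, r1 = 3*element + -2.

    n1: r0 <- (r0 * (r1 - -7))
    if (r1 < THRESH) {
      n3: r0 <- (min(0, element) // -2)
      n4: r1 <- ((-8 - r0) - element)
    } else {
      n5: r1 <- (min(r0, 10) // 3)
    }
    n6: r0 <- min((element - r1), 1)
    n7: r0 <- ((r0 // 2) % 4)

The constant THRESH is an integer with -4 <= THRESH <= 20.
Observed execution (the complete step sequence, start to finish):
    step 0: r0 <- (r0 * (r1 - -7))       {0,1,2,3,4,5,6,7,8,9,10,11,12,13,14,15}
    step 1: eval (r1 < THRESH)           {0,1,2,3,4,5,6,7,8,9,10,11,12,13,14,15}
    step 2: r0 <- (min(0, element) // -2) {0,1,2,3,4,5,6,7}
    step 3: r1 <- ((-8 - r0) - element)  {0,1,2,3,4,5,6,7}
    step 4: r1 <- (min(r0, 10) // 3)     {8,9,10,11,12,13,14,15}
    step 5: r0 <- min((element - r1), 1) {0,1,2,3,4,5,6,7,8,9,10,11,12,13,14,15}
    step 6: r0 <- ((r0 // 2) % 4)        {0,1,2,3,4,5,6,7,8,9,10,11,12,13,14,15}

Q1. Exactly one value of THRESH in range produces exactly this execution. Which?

Answer: THRESH = 20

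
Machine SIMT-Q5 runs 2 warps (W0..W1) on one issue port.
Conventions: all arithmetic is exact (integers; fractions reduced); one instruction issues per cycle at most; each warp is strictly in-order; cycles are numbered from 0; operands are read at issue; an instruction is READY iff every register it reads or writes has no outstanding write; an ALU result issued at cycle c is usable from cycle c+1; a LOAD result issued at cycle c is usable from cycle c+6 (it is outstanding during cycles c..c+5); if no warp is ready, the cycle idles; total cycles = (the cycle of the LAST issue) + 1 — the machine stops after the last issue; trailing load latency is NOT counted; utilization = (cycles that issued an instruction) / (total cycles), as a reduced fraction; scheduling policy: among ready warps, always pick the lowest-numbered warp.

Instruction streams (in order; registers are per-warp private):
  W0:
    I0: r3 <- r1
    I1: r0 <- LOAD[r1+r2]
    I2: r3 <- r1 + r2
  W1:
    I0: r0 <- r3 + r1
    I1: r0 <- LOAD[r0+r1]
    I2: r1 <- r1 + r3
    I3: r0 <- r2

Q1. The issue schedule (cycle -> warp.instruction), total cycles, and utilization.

cycle 0: W0.I0
cycle 1: W0.I1
cycle 2: W0.I2
cycle 3: W1.I0
cycle 4: W1.I1
cycle 5: W1.I2
cycle 6: idle
cycle 7: idle
cycle 8: idle
cycle 9: idle
cycle 10: W1.I3

Answer: 11 cycles, utilization 7/11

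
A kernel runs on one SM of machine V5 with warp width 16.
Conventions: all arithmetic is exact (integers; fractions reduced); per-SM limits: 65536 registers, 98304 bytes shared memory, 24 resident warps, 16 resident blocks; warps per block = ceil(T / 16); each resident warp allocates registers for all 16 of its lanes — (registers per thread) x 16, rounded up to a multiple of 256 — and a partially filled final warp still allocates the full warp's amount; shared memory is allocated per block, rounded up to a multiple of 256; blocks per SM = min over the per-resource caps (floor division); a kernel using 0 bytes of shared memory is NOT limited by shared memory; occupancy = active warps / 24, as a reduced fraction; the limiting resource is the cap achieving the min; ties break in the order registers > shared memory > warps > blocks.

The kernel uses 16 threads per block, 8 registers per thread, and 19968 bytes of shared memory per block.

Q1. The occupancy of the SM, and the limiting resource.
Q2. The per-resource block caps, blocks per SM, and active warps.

Answer: occupancy 1/6, limited by shared memory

registers: 256 blocks
shared memory: 4 blocks
warps: 24 blocks
blocks: 16 blocks

Answer: 4 blocks, 4 active warps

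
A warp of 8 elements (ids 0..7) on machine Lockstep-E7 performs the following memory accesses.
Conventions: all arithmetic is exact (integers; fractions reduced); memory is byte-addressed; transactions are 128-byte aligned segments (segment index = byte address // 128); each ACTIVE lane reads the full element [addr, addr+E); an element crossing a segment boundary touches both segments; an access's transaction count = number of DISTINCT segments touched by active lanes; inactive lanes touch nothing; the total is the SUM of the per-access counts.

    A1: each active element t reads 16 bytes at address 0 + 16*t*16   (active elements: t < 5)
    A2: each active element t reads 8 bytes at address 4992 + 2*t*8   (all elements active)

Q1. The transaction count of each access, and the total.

A1: 5 transactions
A2: 1 transaction

Answer: 5,1; total 6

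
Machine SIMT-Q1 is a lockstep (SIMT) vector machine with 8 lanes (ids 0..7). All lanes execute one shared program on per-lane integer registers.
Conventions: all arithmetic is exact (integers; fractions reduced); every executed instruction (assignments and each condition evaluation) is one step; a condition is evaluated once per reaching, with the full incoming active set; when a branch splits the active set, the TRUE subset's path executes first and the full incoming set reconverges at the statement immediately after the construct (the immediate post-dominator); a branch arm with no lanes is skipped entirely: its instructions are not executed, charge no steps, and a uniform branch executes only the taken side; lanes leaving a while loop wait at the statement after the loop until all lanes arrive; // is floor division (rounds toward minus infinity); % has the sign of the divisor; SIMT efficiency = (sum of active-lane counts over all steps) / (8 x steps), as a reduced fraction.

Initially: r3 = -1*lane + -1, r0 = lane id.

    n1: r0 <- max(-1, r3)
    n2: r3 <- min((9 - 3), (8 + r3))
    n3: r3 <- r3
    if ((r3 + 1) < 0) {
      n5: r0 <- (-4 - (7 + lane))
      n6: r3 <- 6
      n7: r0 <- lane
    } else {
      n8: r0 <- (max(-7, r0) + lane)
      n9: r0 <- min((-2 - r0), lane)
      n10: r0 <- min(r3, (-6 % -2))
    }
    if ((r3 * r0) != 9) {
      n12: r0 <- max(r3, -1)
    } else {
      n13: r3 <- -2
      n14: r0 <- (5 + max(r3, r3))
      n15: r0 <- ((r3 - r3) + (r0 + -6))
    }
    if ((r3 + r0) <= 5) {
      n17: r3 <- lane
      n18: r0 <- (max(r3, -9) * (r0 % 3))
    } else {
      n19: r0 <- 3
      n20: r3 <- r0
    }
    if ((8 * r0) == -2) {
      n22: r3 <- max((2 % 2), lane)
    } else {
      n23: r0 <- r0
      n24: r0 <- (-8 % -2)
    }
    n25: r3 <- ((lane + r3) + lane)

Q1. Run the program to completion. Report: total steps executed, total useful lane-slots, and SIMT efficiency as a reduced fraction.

Answer: 18 steps, 128 useful, 8/9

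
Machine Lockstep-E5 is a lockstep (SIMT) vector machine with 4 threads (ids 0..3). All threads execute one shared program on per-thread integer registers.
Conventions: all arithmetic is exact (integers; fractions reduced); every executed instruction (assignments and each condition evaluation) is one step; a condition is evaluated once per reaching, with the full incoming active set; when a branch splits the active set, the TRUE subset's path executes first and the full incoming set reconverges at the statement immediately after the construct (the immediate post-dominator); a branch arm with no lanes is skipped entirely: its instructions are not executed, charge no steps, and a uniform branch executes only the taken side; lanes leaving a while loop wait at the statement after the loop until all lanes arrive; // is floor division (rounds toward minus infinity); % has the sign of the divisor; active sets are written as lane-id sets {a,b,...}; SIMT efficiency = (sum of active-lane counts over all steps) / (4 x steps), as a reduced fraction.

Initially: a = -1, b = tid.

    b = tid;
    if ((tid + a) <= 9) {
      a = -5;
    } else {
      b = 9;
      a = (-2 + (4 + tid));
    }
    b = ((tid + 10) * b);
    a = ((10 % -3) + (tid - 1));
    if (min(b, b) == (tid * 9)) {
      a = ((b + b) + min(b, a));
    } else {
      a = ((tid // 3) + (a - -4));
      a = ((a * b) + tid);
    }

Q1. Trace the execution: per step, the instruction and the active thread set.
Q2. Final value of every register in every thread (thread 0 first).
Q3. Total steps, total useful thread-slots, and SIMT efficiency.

step 0: b <- tid                     {0,1,2,3}
step 1: eval ((tid + a) <= 9)        {0,1,2,3}
step 2: a <- -5                      {0,1,2,3}
step 3: b <- ((tid + 10) * b)        {0,1,2,3}
step 4: a <- ((10 % -3) + (tid - 1)) {0,1,2,3}
step 5: eval (min(b, b) == (tid * 9)) {0,1,2,3}
step 6: a <- ((b + b) + min(b, a))   {0}
step 7: a <- ((tid // 3) + (a - -4)) {1,2,3}
step 8: a <- ((a * b) + tid)         {1,2,3}

Answer: 9 steps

a: -3,23,74,198
b: 0,11,24,39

steps = 9; useful = 31; efficiency = 31/36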